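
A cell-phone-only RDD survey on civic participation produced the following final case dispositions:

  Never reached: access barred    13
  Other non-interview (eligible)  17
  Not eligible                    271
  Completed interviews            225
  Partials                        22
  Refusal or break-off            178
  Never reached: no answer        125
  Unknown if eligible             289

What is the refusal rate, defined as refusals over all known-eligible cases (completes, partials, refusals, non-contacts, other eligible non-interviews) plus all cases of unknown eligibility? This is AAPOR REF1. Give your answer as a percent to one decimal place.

20.5%

Non-contacts = 125 + 13 = 138
Numerator → 178
Denominator → 225 + 22 + 178 + 138 + 17 + 289 = 869
REF1 = 178 / 869 = 0.2048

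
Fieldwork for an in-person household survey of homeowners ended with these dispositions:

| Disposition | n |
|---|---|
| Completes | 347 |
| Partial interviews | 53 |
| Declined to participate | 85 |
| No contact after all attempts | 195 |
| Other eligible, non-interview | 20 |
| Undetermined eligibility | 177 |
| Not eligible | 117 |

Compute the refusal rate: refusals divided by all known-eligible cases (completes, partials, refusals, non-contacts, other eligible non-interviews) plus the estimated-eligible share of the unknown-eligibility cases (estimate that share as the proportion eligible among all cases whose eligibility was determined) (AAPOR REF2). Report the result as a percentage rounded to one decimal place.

Numerator = 85
Determined eligible = 347 + 53 + 85 + 195 + 20 = 700
e = 700 / (700 + 117) = 700 / 817 = 0.8568
Estimated eligible among unknowns = 0.8568 × 177 = 151.65
Denom = 700 + 151.65 = 851.65
REF2 = 85 / 851.65 = 0.0998

10.0%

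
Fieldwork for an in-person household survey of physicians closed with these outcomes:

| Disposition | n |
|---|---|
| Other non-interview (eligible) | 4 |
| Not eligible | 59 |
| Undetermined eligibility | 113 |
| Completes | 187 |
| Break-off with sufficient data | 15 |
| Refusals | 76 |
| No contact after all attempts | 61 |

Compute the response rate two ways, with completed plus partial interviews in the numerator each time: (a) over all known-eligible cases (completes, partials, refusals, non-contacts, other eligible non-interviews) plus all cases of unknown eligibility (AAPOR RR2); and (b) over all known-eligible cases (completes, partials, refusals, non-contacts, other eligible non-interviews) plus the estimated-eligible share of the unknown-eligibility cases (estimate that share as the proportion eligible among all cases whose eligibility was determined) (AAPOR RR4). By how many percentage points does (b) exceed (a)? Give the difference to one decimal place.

Numerator → 187 + 15 = 202
Base → 187 + 15 + 76 + 61 + 4 + 113 = 456
RR2 = 202 / 456 = 0.4430
Known eligible → 187 + 15 + 76 + 61 + 4 = 343
e = 343 / (343 + 59) = 343 / 402 = 0.8532
Eligible share of unknowns → 0.8532 × 113 = 96.41
Base → 343 + 96.41 = 439.41
RR4 = 202 / 439.41 = 0.4597
Difference = 45.97 − 44.30 = 1.67 percentage points

1.7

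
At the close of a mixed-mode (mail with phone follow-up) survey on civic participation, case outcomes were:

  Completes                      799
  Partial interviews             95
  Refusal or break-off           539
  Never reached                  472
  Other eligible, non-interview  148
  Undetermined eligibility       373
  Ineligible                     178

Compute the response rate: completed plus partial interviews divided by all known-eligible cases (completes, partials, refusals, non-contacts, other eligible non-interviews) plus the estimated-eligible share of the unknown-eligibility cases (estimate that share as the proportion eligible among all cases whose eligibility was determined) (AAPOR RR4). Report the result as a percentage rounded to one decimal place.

37.3%

Num: 799 + 95 = 894
Eligible (known): 799 + 95 + 539 + 472 + 148 = 2053
e = 2053 / (2053 + 178) = 2053 / 2231 = 0.9202
Eligible share of unknowns: 0.9202 × 373 = 343.23
Denominator: 2053 + 343.23 = 2396.23
RR4 = 894 / 2396.23 = 0.3731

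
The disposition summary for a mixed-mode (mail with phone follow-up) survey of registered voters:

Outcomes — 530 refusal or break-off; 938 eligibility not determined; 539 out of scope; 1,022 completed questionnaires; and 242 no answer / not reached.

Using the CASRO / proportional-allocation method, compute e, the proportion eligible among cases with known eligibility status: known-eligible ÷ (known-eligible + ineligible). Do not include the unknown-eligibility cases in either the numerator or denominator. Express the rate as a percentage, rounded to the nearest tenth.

76.9%

Eligible (known) = 1022 + 530 + 242 = 1794
e = 1794 / (1794 + 539) = 1794 / 2333 = 0.7690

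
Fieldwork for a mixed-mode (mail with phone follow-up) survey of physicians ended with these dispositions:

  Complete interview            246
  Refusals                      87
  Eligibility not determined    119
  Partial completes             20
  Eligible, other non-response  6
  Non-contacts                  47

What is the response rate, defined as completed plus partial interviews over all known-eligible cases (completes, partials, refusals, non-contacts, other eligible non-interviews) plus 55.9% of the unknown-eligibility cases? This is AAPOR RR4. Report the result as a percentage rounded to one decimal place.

Top → 246 + 20 = 266
Known eligible → 246 + 20 + 87 + 47 + 6 = 406
e × U → 0.5590 × 119 = 66.52
Denom → 406 + 66.52 = 472.52
RR4 = 266 / 472.52 = 0.5629

56.3%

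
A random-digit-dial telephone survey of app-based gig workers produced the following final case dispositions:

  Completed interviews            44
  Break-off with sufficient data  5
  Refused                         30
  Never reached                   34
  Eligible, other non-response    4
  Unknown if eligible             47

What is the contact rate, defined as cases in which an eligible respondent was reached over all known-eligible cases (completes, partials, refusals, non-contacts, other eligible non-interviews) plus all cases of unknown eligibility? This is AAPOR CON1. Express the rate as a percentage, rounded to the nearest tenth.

50.6%

Num → 44 + 5 + 30 + 4 = 83
Denominator → 44 + 5 + 30 + 34 + 4 + 47 = 164
CON1 = 83 / 164 = 0.5061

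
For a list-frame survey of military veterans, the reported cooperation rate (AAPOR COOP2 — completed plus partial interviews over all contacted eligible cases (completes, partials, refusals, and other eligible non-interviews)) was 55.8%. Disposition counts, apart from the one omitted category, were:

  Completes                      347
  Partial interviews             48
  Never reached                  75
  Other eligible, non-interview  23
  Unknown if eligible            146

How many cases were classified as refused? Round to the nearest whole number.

Top → 347 + 48 = 395
COOP2 = 395 / D = 0.558
D = 395 / 0.558 = 707.9
Rest of base = 418
refused = 707.9 − 418 ≈ 290

290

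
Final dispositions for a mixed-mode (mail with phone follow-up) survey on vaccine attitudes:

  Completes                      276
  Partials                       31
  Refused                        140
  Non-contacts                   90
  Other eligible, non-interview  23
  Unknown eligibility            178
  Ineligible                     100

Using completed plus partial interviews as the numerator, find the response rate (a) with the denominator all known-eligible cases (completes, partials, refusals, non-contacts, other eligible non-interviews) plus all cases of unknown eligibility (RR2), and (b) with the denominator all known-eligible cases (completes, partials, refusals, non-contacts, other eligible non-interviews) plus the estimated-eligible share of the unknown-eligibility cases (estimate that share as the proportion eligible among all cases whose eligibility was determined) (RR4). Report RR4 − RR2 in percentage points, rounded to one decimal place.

1.6

Numerator = 276 + 31 = 307
Denominator = 276 + 31 + 140 + 90 + 23 + 178 = 738
RR2 = 307 / 738 = 0.4160
Eligible (known) = 276 + 31 + 140 + 90 + 23 = 560
e = 560 / (560 + 100) = 560 / 660 = 0.8485
Estimated eligible among unknowns = 0.8485 × 178 = 151.03
Denominator = 560 + 151.03 = 711.03
RR4 = 307 / 711.03 = 0.4318
Difference = 43.18 − 41.60 = 1.58 percentage points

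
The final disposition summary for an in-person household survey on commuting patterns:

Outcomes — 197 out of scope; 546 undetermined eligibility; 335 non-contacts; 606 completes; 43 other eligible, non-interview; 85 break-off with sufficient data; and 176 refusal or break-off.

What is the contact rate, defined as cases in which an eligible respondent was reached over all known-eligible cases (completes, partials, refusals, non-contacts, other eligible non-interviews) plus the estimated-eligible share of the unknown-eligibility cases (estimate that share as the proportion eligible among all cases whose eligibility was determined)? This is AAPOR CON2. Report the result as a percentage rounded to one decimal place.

53.0%

Numerator = 606 + 85 + 176 + 43 = 910
Known eligible = 606 + 85 + 176 + 335 + 43 = 1245
e = 1245 / (1245 + 197) = 1245 / 1442 = 0.8634
e × U = 0.8634 × 546 = 471.42
Base = 1245 + 471.42 = 1716.42
CON2 = 910 / 1716.42 = 0.5302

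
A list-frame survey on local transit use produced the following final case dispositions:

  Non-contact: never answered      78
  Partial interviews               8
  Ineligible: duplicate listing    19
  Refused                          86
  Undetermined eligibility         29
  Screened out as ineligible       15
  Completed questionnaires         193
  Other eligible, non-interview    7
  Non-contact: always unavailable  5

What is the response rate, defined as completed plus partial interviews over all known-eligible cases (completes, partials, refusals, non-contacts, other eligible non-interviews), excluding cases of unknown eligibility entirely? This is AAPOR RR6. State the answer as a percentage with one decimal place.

53.3%

No answer / not reached = 78 + 5 = 83
Not eligible = 15 + 19 = 34
Numerator = 193 + 8 = 201
Denom = 193 + 8 + 86 + 83 + 7 = 377
RR6 = 201 / 377 = 0.5332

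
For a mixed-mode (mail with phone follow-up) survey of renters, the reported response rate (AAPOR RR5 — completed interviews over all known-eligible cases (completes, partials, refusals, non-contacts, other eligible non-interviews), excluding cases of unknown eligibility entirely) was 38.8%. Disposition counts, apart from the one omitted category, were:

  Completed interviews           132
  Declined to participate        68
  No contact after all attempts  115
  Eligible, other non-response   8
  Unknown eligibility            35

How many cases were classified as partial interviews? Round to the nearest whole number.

RR5 = 132 / D = 0.388
D = 132 / 0.388 = 340.2
Rest of base = 323
partial interviews = 340.2 − 323 ≈ 17

17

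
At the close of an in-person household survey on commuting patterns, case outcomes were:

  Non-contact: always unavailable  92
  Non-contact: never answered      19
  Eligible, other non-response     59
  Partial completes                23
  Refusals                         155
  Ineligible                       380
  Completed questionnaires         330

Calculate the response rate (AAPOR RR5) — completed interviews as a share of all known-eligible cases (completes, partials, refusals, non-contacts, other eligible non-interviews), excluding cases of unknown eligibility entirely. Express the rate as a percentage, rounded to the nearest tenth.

48.7%

Non-contacts = 19 + 92 = 111
Top = 330
Base = 330 + 23 + 155 + 111 + 59 = 678
RR5 = 330 / 678 = 0.4867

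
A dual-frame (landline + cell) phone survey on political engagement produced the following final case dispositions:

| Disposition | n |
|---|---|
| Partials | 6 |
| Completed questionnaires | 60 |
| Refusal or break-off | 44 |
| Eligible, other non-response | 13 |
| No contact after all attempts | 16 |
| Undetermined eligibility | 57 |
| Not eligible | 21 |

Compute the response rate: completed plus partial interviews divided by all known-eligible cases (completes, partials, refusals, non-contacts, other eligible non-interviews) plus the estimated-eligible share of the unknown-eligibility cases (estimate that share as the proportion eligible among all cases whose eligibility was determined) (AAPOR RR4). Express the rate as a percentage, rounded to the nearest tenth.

35.0%

Top → 60 + 6 = 66
Determined eligible → 60 + 6 + 44 + 16 + 13 = 139
e = 139 / (139 + 21) = 139 / 160 = 0.8688
e × U → 0.8688 × 57 = 49.52
Base → 139 + 49.52 = 188.52
RR4 = 66 / 188.52 = 0.3501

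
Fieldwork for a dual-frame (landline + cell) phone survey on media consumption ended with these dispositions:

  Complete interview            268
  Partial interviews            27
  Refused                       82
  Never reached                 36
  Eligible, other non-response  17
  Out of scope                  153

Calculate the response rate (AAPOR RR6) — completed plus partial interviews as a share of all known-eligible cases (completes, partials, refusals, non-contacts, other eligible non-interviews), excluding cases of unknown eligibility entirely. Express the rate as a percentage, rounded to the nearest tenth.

Numerator: 268 + 27 = 295
Denom: 268 + 27 + 82 + 36 + 17 = 430
RR6 = 295 / 430 = 0.6860

68.6%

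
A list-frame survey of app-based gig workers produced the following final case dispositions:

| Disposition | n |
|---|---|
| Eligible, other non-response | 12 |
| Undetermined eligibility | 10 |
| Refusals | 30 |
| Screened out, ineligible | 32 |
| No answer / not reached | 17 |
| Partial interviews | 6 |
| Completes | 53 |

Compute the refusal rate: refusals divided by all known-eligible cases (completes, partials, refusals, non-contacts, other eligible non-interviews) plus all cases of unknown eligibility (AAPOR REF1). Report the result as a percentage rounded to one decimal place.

Numerator → 30
Base → 53 + 6 + 30 + 17 + 12 + 10 = 128
REF1 = 30 / 128 = 0.2344

23.4%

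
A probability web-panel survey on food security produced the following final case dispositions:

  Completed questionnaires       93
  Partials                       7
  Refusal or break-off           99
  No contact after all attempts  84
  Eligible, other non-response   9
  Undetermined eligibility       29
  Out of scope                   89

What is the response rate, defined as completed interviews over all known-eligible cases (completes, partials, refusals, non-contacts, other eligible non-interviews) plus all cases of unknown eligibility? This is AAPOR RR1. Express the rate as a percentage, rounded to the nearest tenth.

29.0%

Top: 93
Denom: 93 + 7 + 99 + 84 + 9 + 29 = 321
RR1 = 93 / 321 = 0.2897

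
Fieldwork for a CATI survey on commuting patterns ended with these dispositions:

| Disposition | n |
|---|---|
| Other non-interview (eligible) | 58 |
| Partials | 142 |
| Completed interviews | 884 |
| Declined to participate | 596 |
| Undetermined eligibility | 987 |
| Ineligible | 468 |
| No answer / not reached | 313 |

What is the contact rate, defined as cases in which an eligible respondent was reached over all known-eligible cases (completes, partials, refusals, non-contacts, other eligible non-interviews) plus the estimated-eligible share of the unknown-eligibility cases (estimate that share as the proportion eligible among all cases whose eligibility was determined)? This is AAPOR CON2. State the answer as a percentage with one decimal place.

60.2%

Num = 884 + 142 + 596 + 58 = 1680
Eligible (known) = 884 + 142 + 596 + 313 + 58 = 1993
e = 1993 / (1993 + 468) = 1993 / 2461 = 0.8098
e × U = 0.8098 × 987 = 799.27
Denom = 1993 + 799.27 = 2792.27
CON2 = 1680 / 2792.27 = 0.6017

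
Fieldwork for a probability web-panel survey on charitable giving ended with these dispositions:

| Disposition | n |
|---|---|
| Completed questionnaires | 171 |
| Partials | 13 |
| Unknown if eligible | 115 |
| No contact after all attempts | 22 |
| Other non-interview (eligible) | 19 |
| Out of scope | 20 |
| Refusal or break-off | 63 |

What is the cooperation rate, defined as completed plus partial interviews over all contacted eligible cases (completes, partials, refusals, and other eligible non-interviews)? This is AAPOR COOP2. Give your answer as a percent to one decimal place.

69.2%

Top = 171 + 13 = 184
Base = 171 + 13 + 63 + 19 = 266
COOP2 = 184 / 266 = 0.6917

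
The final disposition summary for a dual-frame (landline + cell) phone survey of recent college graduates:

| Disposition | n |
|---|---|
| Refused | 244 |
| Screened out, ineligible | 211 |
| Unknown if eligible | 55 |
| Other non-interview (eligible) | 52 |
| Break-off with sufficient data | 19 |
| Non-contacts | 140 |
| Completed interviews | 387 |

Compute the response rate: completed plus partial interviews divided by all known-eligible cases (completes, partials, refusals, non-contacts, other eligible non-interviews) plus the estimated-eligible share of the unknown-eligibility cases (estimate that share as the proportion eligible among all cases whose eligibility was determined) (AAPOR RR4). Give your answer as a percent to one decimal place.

Numerator → 387 + 19 = 406
Determined eligible → 387 + 19 + 244 + 140 + 52 = 842
e = 842 / (842 + 211) = 842 / 1053 = 0.7996
Estimated eligible among unknowns → 0.7996 × 55 = 43.98
Denom → 842 + 43.98 = 885.98
RR4 = 406 / 885.98 = 0.4582

45.8%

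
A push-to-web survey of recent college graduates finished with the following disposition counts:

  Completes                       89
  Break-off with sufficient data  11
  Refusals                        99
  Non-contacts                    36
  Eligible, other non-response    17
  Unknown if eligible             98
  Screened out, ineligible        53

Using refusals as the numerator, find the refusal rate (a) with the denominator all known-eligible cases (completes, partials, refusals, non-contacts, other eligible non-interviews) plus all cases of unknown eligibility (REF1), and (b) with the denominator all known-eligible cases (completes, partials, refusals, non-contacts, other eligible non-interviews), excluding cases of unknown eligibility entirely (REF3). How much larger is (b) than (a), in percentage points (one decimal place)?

Num: 99
Base: 89 + 11 + 99 + 36 + 17 + 98 = 350
REF1 = 99 / 350 = 0.2829
Base: 89 + 11 + 99 + 36 + 17 = 252
REF3 = 99 / 252 = 0.3929
Difference = 39.29 − 28.29 = 11.00 percentage points

11.0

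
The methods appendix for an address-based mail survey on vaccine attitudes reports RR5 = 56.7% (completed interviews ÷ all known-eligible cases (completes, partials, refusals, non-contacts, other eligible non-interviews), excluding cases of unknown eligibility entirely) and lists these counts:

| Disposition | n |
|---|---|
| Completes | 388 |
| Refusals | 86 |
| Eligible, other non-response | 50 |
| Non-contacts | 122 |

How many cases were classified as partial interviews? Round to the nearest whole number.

38

RR5 = 388 / D = 0.567
D = 388 / 0.567 = 684.3
Remaining denominator categories sum to 646
partial interviews = 684.3 − 646 ≈ 38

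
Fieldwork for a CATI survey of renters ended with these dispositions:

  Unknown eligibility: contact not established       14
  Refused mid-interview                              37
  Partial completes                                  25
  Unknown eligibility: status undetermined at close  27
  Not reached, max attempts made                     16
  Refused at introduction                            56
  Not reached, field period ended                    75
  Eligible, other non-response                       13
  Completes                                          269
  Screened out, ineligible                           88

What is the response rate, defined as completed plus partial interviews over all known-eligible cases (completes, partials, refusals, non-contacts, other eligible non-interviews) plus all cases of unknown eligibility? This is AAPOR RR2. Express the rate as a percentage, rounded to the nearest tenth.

55.3%

Refusal or break-off = 56 + 37 = 93
No answer / not reached = 75 + 16 = 91
Unknown eligibility = 14 + 27 = 41
Top → 269 + 25 = 294
Denom → 269 + 25 + 93 + 91 + 13 + 41 = 532
RR2 = 294 / 532 = 0.5526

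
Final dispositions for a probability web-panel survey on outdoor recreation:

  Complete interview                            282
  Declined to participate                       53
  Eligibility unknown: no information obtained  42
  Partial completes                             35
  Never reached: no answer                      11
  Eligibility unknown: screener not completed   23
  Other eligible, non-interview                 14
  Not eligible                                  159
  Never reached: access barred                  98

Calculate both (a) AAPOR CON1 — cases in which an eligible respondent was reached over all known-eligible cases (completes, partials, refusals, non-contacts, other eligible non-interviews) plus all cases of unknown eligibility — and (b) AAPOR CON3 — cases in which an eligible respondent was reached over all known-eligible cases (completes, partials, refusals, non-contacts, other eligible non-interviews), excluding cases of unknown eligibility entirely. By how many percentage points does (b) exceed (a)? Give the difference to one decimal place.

9.1

No answer / not reached = 11 + 98 = 109
Unknown if eligible = 23 + 42 = 65
Top = 282 + 35 + 53 + 14 = 384
Base = 282 + 35 + 53 + 109 + 14 + 65 = 558
CON1 = 384 / 558 = 0.6882
Base = 282 + 35 + 53 + 109 + 14 = 493
CON3 = 384 / 493 = 0.7789
Difference = 77.89 − 68.82 = 9.07 percentage points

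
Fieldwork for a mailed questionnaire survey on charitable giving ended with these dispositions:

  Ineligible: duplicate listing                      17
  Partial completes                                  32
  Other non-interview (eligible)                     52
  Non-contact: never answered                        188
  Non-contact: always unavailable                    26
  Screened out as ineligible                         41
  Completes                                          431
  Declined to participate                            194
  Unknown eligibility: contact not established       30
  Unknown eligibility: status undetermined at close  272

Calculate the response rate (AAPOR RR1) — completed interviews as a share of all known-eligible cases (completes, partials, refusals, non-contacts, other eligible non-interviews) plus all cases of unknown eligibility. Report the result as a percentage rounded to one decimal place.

No contact after all attempts = 188 + 26 = 214
Eligibility not determined = 30 + 272 = 302
Not eligible = 41 + 17 = 58
Numerator = 431
Denominator = 431 + 32 + 194 + 214 + 52 + 302 = 1225
RR1 = 431 / 1225 = 0.3518

35.2%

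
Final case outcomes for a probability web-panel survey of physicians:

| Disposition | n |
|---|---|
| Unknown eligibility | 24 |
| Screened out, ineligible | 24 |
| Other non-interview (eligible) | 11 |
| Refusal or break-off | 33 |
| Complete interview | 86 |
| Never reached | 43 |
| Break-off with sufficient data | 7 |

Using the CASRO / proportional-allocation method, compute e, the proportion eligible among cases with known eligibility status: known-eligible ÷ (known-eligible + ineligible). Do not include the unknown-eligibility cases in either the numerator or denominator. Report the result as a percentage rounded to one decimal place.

88.2%

Known eligible: 86 + 7 + 33 + 43 + 11 = 180
e = 180 / (180 + 24) = 180 / 204 = 0.8824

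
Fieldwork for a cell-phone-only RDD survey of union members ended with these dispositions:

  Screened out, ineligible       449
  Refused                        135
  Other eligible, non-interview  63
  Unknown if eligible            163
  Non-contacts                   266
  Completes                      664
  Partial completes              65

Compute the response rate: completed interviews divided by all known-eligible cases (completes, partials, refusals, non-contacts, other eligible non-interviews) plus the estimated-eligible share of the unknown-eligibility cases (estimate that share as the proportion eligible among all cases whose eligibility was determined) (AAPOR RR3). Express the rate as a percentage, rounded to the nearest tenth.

50.6%

Num: 664
Known eligible: 664 + 65 + 135 + 266 + 63 = 1193
e = 1193 / (1193 + 449) = 1193 / 1642 = 0.7266
Estimated eligible among unknowns: 0.7266 × 163 = 118.44
Denominator: 1193 + 118.44 = 1311.44
RR3 = 664 / 1311.44 = 0.5063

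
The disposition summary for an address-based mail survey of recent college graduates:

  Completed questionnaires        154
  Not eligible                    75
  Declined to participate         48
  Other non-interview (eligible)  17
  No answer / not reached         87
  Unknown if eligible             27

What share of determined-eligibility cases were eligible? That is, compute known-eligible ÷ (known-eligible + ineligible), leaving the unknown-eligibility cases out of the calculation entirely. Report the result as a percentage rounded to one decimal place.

Determined eligible = 154 + 48 + 87 + 17 = 306
e = 306 / (306 + 75) = 306 / 381 = 0.8031

80.3%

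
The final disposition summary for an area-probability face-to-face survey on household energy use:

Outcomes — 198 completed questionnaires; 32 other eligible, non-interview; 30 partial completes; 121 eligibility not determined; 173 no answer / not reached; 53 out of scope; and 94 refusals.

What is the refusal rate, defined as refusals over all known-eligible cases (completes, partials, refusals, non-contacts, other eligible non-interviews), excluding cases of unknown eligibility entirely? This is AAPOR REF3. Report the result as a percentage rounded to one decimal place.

Numerator = 94
Denominator = 198 + 30 + 94 + 173 + 32 = 527
REF3 = 94 / 527 = 0.1784

17.8%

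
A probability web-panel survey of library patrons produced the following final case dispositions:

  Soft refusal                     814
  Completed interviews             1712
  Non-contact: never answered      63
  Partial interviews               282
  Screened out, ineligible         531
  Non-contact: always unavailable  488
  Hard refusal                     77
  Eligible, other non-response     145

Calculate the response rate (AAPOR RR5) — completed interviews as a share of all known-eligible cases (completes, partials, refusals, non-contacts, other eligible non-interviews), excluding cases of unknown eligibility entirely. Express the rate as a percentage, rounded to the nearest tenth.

Refusal or break-off = 77 + 814 = 891
Non-contacts = 63 + 488 = 551
Top: 1712
Base: 1712 + 282 + 891 + 551 + 145 = 3581
RR5 = 1712 / 3581 = 0.4781

47.8%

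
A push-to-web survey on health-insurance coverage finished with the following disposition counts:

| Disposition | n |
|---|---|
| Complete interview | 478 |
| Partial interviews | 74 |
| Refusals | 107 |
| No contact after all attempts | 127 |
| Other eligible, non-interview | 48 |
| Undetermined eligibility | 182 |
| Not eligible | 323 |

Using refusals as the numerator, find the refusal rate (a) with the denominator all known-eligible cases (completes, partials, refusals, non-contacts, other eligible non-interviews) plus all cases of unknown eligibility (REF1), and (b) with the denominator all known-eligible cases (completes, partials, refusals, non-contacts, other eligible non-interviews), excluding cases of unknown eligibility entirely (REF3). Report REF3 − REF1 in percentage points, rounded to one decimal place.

2.3

Top → 107
Denom → 478 + 74 + 107 + 127 + 48 + 182 = 1016
REF1 = 107 / 1016 = 0.1053
Denom → 478 + 74 + 107 + 127 + 48 = 834
REF3 = 107 / 834 = 0.1283
Difference = 12.83 − 10.53 = 2.30 percentage points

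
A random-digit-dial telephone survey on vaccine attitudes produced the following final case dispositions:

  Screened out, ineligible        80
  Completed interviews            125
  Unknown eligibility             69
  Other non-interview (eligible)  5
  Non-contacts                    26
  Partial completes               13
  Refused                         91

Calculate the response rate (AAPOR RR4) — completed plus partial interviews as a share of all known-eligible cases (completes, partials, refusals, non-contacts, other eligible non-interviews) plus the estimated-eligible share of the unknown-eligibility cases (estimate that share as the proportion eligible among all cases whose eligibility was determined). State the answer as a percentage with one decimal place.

44.1%

Top = 125 + 13 = 138
Determined eligible = 125 + 13 + 91 + 26 + 5 = 260
e = 260 / (260 + 80) = 260 / 340 = 0.7647
e × U = 0.7647 × 69 = 52.76
Denom = 260 + 52.76 = 312.76
RR4 = 138 / 312.76 = 0.4412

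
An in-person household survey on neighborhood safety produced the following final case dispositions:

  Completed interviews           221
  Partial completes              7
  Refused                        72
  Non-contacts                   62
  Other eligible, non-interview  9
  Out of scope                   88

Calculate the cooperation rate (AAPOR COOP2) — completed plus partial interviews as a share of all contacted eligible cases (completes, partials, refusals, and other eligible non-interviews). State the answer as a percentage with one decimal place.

73.8%

Num: 221 + 7 = 228
Base: 221 + 7 + 72 + 9 = 309
COOP2 = 228 / 309 = 0.7379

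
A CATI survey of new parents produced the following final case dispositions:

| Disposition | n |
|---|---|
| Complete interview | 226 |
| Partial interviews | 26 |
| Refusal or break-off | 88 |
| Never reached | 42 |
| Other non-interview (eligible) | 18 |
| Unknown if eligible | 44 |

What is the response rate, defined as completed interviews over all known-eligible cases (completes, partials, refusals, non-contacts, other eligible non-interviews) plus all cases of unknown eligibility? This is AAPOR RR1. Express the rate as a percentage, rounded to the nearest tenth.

50.9%

Top: 226
Denom: 226 + 26 + 88 + 42 + 18 + 44 = 444
RR1 = 226 / 444 = 0.5090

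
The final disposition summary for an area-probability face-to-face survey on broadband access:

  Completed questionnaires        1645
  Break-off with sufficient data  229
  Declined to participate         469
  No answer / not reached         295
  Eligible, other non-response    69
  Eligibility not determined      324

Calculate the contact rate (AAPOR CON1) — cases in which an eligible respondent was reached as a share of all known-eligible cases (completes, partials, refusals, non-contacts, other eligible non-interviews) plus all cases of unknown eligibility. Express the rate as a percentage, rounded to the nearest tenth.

79.6%

Num: 1645 + 229 + 469 + 69 = 2412
Base: 1645 + 229 + 469 + 295 + 69 + 324 = 3031
CON1 = 2412 / 3031 = 0.7958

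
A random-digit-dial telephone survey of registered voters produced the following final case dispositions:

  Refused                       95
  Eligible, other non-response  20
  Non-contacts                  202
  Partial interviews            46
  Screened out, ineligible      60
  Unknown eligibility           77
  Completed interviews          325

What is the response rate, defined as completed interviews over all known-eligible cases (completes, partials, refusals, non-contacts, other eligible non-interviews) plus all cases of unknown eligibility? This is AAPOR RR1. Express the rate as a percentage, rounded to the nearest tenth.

42.5%

Num: 325
Denominator: 325 + 46 + 95 + 202 + 20 + 77 = 765
RR1 = 325 / 765 = 0.4248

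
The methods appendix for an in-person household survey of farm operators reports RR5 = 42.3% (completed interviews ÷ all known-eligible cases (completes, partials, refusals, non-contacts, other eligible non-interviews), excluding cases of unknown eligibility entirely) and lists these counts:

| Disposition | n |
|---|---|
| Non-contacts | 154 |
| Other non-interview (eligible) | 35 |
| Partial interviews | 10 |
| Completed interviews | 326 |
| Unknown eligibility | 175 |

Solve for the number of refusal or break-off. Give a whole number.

RR5 = 326 / D = 0.423
D = 326 / 0.423 = 770.7
Rest of base = 525
refusal or break-off = 770.7 − 525 ≈ 246

246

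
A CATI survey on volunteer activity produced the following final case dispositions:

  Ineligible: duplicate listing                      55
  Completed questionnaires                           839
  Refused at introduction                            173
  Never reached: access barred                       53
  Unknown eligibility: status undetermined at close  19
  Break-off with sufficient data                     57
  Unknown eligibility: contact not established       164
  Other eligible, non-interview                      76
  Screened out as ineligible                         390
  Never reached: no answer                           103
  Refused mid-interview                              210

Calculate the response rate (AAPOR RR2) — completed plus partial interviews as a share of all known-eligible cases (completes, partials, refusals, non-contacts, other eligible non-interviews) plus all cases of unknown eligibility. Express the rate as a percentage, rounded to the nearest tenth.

52.9%

Declined to participate = 173 + 210 = 383
No answer / not reached = 103 + 53 = 156
Undetermined eligibility = 164 + 19 = 183
Screened out, ineligible = 390 + 55 = 445
Num → 839 + 57 = 896
Denom → 839 + 57 + 383 + 156 + 76 + 183 = 1694
RR2 = 896 / 1694 = 0.5289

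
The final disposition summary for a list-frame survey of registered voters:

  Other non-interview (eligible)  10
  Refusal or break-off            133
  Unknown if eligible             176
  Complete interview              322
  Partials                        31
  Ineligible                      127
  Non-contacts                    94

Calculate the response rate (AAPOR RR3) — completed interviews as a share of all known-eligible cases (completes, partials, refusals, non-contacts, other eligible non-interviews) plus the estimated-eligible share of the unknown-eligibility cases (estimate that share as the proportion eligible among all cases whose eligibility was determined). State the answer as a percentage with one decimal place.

Num = 322
Determined eligible = 322 + 31 + 133 + 94 + 10 = 590
e = 590 / (590 + 127) = 590 / 717 = 0.8229
Eligible share of unknowns = 0.8229 × 176 = 144.83
Denominator = 590 + 144.83 = 734.83
RR3 = 322 / 734.83 = 0.4382

43.8%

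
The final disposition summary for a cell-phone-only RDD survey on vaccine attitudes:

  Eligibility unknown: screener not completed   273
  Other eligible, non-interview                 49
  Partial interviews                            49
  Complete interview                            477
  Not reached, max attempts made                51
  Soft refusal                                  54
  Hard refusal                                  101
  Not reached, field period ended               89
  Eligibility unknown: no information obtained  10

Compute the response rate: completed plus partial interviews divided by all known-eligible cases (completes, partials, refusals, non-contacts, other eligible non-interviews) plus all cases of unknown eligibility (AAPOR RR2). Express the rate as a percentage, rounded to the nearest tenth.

45.6%

Refusals = 101 + 54 = 155
Never reached = 89 + 51 = 140
Undetermined eligibility = 273 + 10 = 283
Num = 477 + 49 = 526
Denom = 477 + 49 + 155 + 140 + 49 + 283 = 1153
RR2 = 526 / 1153 = 0.4562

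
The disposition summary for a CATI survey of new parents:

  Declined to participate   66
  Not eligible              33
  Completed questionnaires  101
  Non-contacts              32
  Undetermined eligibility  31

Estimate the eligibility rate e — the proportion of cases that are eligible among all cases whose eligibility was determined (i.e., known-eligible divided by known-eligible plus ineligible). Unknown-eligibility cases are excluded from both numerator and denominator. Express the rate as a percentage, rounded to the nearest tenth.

Eligible (known): 101 + 66 + 32 = 199
e = 199 / (199 + 33) = 199 / 232 = 0.8578

85.8%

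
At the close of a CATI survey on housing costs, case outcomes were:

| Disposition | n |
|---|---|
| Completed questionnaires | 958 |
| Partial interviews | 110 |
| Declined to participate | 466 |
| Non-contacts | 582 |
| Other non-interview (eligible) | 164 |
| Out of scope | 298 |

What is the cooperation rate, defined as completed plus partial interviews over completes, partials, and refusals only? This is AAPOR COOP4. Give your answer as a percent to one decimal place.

Top → 958 + 110 = 1068
Denominator → 958 + 110 + 466 = 1534
COOP4 = 1068 / 1534 = 0.6962

69.6%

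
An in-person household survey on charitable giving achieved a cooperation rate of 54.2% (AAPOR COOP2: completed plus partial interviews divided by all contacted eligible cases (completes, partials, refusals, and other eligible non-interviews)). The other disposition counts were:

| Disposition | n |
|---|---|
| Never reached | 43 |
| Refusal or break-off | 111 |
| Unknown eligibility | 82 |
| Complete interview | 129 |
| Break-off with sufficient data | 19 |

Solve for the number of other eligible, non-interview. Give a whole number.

Numerator: 129 + 19 = 148
COOP2 = 148 / D = 0.542
D = 148 / 0.542 = 273.1
Other denominator terms total 259
other eligible, non-interview = 273.1 − 259 ≈ 14

14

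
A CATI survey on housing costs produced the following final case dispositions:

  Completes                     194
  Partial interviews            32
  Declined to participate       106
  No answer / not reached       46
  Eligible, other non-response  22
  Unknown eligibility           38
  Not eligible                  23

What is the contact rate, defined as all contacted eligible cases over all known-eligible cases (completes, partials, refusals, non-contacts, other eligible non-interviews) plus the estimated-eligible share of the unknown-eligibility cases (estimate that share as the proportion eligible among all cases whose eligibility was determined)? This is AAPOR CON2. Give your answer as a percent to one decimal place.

Numerator: 194 + 32 + 106 + 22 = 354
Eligible (known): 194 + 32 + 106 + 46 + 22 = 400
e = 400 / (400 + 23) = 400 / 423 = 0.9456
Estimated eligible among unknowns: 0.9456 × 38 = 35.93
Base: 400 + 35.93 = 435.93
CON2 = 354 / 435.93 = 0.8121

81.2%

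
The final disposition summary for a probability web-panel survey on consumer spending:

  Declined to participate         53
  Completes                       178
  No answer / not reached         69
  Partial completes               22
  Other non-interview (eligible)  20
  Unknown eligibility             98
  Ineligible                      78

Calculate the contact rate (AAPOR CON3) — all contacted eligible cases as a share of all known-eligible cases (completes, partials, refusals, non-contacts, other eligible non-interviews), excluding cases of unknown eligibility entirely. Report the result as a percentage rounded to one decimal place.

79.8%

Top → 178 + 22 + 53 + 20 = 273
Base → 178 + 22 + 53 + 69 + 20 = 342
CON3 = 273 / 342 = 0.7982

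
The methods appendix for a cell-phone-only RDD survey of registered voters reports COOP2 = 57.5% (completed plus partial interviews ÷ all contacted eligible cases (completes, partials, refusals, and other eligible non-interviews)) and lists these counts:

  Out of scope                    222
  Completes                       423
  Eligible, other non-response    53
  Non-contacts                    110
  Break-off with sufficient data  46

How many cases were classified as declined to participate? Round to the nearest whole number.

294

Numerator → 423 + 46 = 469
COOP2 = 469 / D = 0.575
D = 469 / 0.575 = 815.7
Other denominator terms total 522
declined to participate = 815.7 − 522 ≈ 294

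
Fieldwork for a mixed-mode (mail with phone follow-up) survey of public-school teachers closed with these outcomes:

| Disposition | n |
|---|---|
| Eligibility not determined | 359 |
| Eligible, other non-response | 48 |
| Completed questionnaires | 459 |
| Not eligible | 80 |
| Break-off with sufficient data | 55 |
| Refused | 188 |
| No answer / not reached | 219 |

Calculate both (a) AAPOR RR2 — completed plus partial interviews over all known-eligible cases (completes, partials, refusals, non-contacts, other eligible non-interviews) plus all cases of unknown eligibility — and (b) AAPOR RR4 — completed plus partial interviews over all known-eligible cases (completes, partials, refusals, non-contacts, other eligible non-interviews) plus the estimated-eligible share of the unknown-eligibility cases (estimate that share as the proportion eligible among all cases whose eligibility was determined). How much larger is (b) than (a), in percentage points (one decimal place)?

0.8

Numerator = 459 + 55 = 514
Denominator = 459 + 55 + 188 + 219 + 48 + 359 = 1328
RR2 = 514 / 1328 = 0.3870
Eligible (known) = 459 + 55 + 188 + 219 + 48 = 969
e = 969 / (969 + 80) = 969 / 1049 = 0.9237
e × U = 0.9237 × 359 = 331.61
Denominator = 969 + 331.61 = 1300.61
RR4 = 514 / 1300.61 = 0.3952
Difference = 39.52 − 38.70 = 0.82 percentage points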